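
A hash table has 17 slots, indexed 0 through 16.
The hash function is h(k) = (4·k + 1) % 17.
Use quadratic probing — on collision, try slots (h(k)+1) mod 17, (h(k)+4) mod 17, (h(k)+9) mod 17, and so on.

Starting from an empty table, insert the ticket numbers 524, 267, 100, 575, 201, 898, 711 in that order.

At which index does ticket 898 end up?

524 hashes to 6; slot 6 is free => place at 6.
267 hashes to 15; slot 15 is free => place at 15.
100 hashes to 10; slot 10 is free => place at 10.
575 hashes to 6; 6 taken => place at 7.
201 hashes to 6; 6,7,10,15 taken => place at 5.
898 hashes to 6; 6,7,10,15,5 taken => place at 14.
711 hashes to 6; 6,7,10,15,5,14 taken => place at 8.
Table: [-, -, -, -, -, 201, 524, 575, 711, -, 100, -, -, -, 898, 267, -]

14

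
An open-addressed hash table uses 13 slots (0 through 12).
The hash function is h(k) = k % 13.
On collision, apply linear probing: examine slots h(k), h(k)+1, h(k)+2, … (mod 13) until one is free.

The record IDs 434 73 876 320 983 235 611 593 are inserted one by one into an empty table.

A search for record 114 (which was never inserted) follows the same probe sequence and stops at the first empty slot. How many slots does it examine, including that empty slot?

3

434 hashes to 5; slot 5 is free → place at 5.
73 hashes to 8; slot 8 is free → place at 8.
876 hashes to 5; 5 taken → place at 6.
320 hashes to 8; 8 taken → place at 9.
983 hashes to 8; 8,9 taken → place at 10.
235 hashes to 1; slot 1 is free → place at 1.
611 hashes to 0; slot 0 is free → place at 0.
593 hashes to 8; 8,9,10 taken → place at 11.
Table: [611, 235, ., ., ., 434, 876, ., 73, 320, 983, 593, .]
Lookup 114: h=10, probe 10,11,12 → slot 12 empty, not found.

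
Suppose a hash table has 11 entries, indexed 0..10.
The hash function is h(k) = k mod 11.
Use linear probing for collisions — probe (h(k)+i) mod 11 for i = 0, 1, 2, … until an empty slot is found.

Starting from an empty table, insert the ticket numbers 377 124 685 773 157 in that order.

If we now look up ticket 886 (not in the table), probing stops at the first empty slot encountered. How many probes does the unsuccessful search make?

3

377: h=3 → slot 3
124: h=3, probe 3,4 → slot 4
685: h=3, probe 3,4,5 → slot 5
773: h=3, probe 3,4,5,6 → slot 6
157: h=3, probe 3,4,5,6,7 → slot 7
Table: [_, _, _, 377, 124, 685, 773, 157, _, _, _]
Lookup 886: h=6, probe 6,7,8 → slot 8 empty, not found.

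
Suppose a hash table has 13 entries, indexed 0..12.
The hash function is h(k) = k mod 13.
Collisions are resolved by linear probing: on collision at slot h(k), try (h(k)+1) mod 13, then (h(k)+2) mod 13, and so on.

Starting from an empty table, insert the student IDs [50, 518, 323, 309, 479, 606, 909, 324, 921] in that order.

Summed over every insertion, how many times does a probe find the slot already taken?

50: h=11 -> slot 11
518: h=11, probe 11,12 -> slot 12
323: h=11, probe 11,12,0 -> slot 0
309: h=10 -> slot 10
479: h=11, probe 11,12,0,1 -> slot 1
606: h=8 -> slot 8
909: h=12, probe 12,0,1,2 -> slot 2
324: h=12, probe 12,0,1,2,3 -> slot 3
921: h=11, probe 11,12,0,1,2,3,4 -> slot 4
Table: [323, 479, 909, 324, 921, —, —, —, 606, —, 309, 50, 518]

19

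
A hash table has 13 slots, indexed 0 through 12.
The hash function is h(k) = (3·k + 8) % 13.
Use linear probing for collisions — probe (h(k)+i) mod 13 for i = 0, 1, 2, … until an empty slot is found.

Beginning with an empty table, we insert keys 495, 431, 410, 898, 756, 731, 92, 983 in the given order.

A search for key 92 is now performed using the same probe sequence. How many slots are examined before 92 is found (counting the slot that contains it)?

495: h=11 => slot 11
431: h=1 => slot 1
410: h=3 => slot 3
898: h=11, probe 11,12 => slot 12
756: h=1, probe 1,2 => slot 2
731: h=4 => slot 4
92: h=11, probe 11,12,0 => slot 0
983: h=6 => slot 6
Table: [92, 431, 756, 410, 731, ∅, 983, ∅, ∅, ∅, ∅, 495, 898]
Lookup 92: h=11, probe 11,12,0 → found at 0.

3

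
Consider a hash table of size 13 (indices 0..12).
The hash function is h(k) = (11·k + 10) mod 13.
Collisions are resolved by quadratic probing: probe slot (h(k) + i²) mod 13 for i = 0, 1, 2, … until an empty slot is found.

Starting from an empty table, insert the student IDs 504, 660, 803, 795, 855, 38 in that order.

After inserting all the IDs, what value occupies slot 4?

660

Insert 504: h=3, slot 3 empty -> index 3.
Insert 660: h=3, slot 3 occupied -> index 4.
Insert 803: h=3, slots 3,4 occupied -> index 7.
Insert 795: h=6, slot 6 empty -> index 6.
Insert 855: h=3, slots 3,4,7 occupied -> index 12.
Insert 38: h=12, slot 12 occupied -> index 0.
Table: [38, _, _, 504, 660, _, 795, 803, _, _, _, _, 855]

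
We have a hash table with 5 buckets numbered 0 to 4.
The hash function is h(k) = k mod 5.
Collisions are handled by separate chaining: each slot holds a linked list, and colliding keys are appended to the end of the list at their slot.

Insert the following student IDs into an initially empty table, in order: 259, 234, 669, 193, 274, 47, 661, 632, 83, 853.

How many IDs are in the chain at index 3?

3

Insert 259: h=4, bucket 4 empty → new chain.
Insert 234: h=4, bucket 4 nonempty → append to chain.
Insert 669: h=4, bucket 4 nonempty → append to chain.
Insert 193: h=3, bucket 3 empty → new chain.
Insert 274: h=4, bucket 4 nonempty → append to chain.
Insert 47: h=2, bucket 2 empty → new chain.
Insert 661: h=1, bucket 1 empty → new chain.
Insert 632: h=2, bucket 2 nonempty → append to chain.
Insert 83: h=3, bucket 3 nonempty → append to chain.
Insert 853: h=3, bucket 3 nonempty → append to chain.
Final buckets:
0: _
1: 661
2: 47 -> 632
3: 193 -> 83 -> 853
4: 259 -> 234 -> 669 -> 274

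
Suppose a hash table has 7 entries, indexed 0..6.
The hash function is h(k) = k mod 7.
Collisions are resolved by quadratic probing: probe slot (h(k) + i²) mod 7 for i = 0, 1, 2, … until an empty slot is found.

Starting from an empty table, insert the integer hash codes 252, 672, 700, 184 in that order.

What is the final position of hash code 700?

4

252: h=0 -> slot 0
672: h=0, probe 0,1 -> slot 1
700: h=0, probe 0,1,4 -> slot 4
184: h=2 -> slot 2
Table: [252, 672, 184, ., 700, ., .]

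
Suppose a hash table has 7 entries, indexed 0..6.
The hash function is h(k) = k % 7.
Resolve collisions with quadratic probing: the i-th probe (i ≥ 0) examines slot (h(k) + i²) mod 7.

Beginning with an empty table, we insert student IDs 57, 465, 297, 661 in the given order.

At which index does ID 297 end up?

57 hashes to 1; slot 1 is free -> place at 1.
465 hashes to 3; slot 3 is free -> place at 3.
297 hashes to 3; 3 taken -> place at 4.
661 hashes to 3; 3,4 taken -> place at 0.
Table: [661, 57, _, 465, 297, _, _]

4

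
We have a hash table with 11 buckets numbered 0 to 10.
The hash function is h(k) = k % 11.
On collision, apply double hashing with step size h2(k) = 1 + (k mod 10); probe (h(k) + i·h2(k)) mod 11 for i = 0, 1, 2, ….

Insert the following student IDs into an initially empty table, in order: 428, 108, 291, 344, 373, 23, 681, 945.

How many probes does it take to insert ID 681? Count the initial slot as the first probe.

428: h=10 => slot 10
108: h=9 => slot 9
291: h=5 => slot 5
344: h=3 => slot 3
373: h=10, h2=4, probe 10,3,7 => slot 7
23: h=1 => slot 1
681: h=10, h2=2, probe 10,1,3,5,7,9,0 => slot 0
945: h=10, h2=6, probe 10,5,0,6 => slot 6
Table: [681, 23, -, 344, -, 291, 945, 373, -, 108, 428]

7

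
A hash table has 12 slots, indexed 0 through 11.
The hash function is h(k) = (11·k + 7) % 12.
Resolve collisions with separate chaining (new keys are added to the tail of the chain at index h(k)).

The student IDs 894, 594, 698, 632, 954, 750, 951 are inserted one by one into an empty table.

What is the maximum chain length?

894 -> bucket 1
594 -> bucket 1 (collision)
698 -> bucket 5
632 -> bucket 11
954 -> bucket 1 (collision)
750 -> bucket 1 (collision)
951 -> bucket 4
Final buckets:
0: ∅
1: 894 -> 594 -> 954 -> 750
2: ∅
3: ∅
4: 951
5: 698
6: ∅
7: ∅
8: ∅
9: ∅
10: ∅
11: 632

4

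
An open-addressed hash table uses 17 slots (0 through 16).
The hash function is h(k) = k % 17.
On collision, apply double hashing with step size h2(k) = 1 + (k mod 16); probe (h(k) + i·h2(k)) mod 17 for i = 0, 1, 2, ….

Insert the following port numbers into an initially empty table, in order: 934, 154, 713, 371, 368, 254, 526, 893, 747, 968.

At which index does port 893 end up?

934 hashes to 16; slot 16 is free -> place at 16.
154 hashes to 1; slot 1 is free -> place at 1.
713 hashes to 16, h2=10; 16 taken -> place at 9.
371 hashes to 14; slot 14 is free -> place at 14.
368 hashes to 11; slot 11 is free -> place at 11.
254 hashes to 16, h2=15; 16,14 taken -> place at 12.
526 hashes to 16, h2=15; 16,14,12 taken -> place at 10.
893 hashes to 9, h2=14; 9 taken -> place at 6.
747 hashes to 16, h2=12; 16,11,6,1 taken -> place at 13.
968 hashes to 16, h2=9; 16 taken -> place at 8.
Table: [∅, 154, ∅, ∅, ∅, ∅, 893, ∅, 968, 713, 526, 368, 254, 747, 371, ∅, 934]

6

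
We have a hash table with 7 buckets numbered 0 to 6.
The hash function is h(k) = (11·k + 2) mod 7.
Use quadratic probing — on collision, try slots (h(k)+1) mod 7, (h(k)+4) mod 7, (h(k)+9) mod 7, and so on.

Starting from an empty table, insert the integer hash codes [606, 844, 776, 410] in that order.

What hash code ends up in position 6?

776

606 hashes to 4; slot 4 is free → place at 4.
844 hashes to 4; 4 taken → place at 5.
776 hashes to 5; 5 taken → place at 6.
410 hashes to 4; 4,5 taken → place at 1.
Table: [-, 410, -, -, 606, 844, 776]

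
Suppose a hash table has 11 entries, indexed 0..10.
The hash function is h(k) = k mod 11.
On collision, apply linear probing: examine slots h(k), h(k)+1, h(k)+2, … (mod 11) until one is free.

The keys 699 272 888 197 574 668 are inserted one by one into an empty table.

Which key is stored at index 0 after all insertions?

668

699: h=6 -> slot 6
272: h=8 -> slot 8
888: h=8, probe 8,9 -> slot 9
197: h=10 -> slot 10
574: h=2 -> slot 2
668: h=8, probe 8,9,10,0 -> slot 0
Table: [668, —, 574, —, —, —, 699, —, 272, 888, 197]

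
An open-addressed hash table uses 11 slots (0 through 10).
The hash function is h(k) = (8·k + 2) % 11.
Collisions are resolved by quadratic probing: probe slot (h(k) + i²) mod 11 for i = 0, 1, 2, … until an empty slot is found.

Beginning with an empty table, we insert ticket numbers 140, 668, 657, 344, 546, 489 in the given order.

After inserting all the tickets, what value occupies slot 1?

140: h=0 -> slot 0
668: h=0, probe 0,1 -> slot 1
657: h=0, probe 0,1,4 -> slot 4
344: h=4, probe 4,5 -> slot 5
546: h=3 -> slot 3
489: h=9 -> slot 9
Table: [140, 668, -, 546, 657, 344, -, -, -, 489, -]

668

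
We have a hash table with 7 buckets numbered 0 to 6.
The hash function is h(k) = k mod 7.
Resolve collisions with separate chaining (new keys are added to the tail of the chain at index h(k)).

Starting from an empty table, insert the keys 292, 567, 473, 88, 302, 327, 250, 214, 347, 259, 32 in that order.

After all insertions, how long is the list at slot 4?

Insert 292: h=5, bucket 5 empty → new chain.
Insert 567: h=0, bucket 0 empty → new chain.
Insert 473: h=4, bucket 4 empty → new chain.
Insert 88: h=4, bucket 4 nonempty → append to chain.
Insert 302: h=1, bucket 1 empty → new chain.
Insert 327: h=5, bucket 5 nonempty → append to chain.
Insert 250: h=5, bucket 5 nonempty → append to chain.
Insert 214: h=4, bucket 4 nonempty → append to chain.
Insert 347: h=4, bucket 4 nonempty → append to chain.
Insert 259: h=0, bucket 0 nonempty → append to chain.
Insert 32: h=4, bucket 4 nonempty → append to chain.
Final buckets:
0: 567 -> 259
1: 302
2: —
3: —
4: 473 -> 88 -> 214 -> 347 -> 32
5: 292 -> 327 -> 250
6: —

5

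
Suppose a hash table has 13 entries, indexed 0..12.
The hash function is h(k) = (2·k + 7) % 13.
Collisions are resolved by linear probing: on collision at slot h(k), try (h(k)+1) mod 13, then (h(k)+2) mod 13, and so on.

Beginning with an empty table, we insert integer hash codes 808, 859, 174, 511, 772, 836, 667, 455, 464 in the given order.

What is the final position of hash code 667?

6

Insert 808: h=11, slot 11 empty => index 11.
Insert 859: h=9, slot 9 empty => index 9.
Insert 174: h=4, slot 4 empty => index 4.
Insert 511: h=2, slot 2 empty => index 2.
Insert 772: h=4, slot 4 occupied => index 5.
Insert 836: h=2, slot 2 occupied => index 3.
Insert 667: h=2, slots 2,3,4,5 occupied => index 6.
Insert 455: h=7, slot 7 empty => index 7.
Insert 464: h=12, slot 12 empty => index 12.
Table: [—, —, 511, 836, 174, 772, 667, 455, —, 859, —, 808, 464]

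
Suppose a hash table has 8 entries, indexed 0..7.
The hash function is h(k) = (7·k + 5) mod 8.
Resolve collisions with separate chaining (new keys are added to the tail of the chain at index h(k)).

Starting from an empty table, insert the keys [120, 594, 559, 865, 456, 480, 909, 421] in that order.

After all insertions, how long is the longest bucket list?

Insert 120: h=5, bucket 5 empty -> new chain.
Insert 594: h=3, bucket 3 empty -> new chain.
Insert 559: h=6, bucket 6 empty -> new chain.
Insert 865: h=4, bucket 4 empty -> new chain.
Insert 456: h=5, bucket 5 nonempty -> append to chain.
Insert 480: h=5, bucket 5 nonempty -> append to chain.
Insert 909: h=0, bucket 0 empty -> new chain.
Insert 421: h=0, bucket 0 nonempty -> append to chain.
Final buckets:
0: 909 -> 421
1: _
2: _
3: 594
4: 865
5: 120 -> 456 -> 480
6: 559
7: _

3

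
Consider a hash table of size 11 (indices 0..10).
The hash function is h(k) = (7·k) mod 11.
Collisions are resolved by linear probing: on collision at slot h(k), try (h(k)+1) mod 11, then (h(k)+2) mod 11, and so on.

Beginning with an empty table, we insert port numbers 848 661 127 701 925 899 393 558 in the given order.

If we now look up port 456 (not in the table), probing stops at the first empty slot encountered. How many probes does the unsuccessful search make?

4

848 hashes to 7; slot 7 is free => place at 7.
661 hashes to 7; 7 taken => place at 8.
127 hashes to 9; slot 9 is free => place at 9.
701 hashes to 1; slot 1 is free => place at 1.
925 hashes to 7; 7,8,9 taken => place at 10.
899 hashes to 1; 1 taken => place at 2.
393 hashes to 1; 1,2 taken => place at 3.
558 hashes to 1; 1,2,3 taken => place at 4.
Table: [_, 701, 899, 393, 558, _, _, 848, 661, 127, 925]
Lookup 456: h=2, probe 2,3,4,5 → slot 5 empty, not found.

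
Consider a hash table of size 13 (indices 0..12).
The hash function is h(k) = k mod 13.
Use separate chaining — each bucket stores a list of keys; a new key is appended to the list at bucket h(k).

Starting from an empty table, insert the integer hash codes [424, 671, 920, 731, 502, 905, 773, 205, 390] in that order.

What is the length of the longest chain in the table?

4

Insert 424: h=8, bucket 8 empty → new chain.
Insert 671: h=8, bucket 8 nonempty → append to chain.
Insert 920: h=10, bucket 10 empty → new chain.
Insert 731: h=3, bucket 3 empty → new chain.
Insert 502: h=8, bucket 8 nonempty → append to chain.
Insert 905: h=8, bucket 8 nonempty → append to chain.
Insert 773: h=6, bucket 6 empty → new chain.
Insert 205: h=10, bucket 10 nonempty → append to chain.
Insert 390: h=0, bucket 0 empty → new chain.
Final buckets:
0: 390
1: -
2: -
3: 731
4: -
5: -
6: 773
7: -
8: 424 -> 671 -> 502 -> 905
9: -
10: 920 -> 205
11: -
12: -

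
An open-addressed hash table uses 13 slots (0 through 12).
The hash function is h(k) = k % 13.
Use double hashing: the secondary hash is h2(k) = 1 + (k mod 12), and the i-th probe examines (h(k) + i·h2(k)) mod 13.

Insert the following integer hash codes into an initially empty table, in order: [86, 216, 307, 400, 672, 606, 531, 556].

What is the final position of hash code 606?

2

Insert 86: h=8, slot 8 empty → index 8.
Insert 216: h=8, h2=1, slot 8 occupied → index 9.
Insert 307: h=8, h2=8, slot 8 occupied → index 3.
Insert 400: h=10, slot 10 empty → index 10.
Insert 672: h=9, h2=1, slots 9,10 occupied → index 11.
Insert 606: h=8, h2=7, slot 8 occupied → index 2.
Insert 531: h=11, h2=4, slots 11,2 occupied → index 6.
Insert 556: h=10, h2=5, slots 10,2 occupied → index 7.
Table: [., ., 606, 307, ., ., 531, 556, 86, 216, 400, 672, .]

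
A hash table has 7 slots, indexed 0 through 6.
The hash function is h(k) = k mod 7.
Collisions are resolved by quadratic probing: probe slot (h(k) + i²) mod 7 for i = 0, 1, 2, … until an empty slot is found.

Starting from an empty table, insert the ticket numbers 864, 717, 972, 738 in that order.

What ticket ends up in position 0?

738

Insert 864: h=3, slot 3 empty -> index 3.
Insert 717: h=3, slot 3 occupied -> index 4.
Insert 972: h=6, slot 6 empty -> index 6.
Insert 738: h=3, slots 3,4 occupied -> index 0.
Table: [738, —, —, 864, 717, —, 972]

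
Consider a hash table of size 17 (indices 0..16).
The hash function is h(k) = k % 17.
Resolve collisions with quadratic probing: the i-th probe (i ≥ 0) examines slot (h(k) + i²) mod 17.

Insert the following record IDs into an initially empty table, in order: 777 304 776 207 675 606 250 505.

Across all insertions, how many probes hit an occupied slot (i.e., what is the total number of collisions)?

Insert 777: h=12, slot 12 empty -> index 12.
Insert 304: h=15, slot 15 empty -> index 15.
Insert 776: h=11, slot 11 empty -> index 11.
Insert 207: h=3, slot 3 empty -> index 3.
Insert 675: h=12, slot 12 occupied -> index 13.
Insert 606: h=11, slots 11,12,15,3 occupied -> index 10.
Insert 250: h=12, slots 12,13 occupied -> index 16.
Insert 505: h=12, slots 12,13,16 occupied -> index 4.
Table: [∅, ∅, ∅, 207, 505, ∅, ∅, ∅, ∅, ∅, 606, 776, 777, 675, ∅, 304, 250]

10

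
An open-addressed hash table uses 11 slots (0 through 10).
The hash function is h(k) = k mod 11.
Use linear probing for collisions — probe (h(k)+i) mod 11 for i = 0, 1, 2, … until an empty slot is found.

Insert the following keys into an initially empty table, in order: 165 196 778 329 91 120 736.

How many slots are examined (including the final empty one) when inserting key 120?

165: h=0 → slot 0
196: h=9 → slot 9
778: h=8 → slot 8
329: h=10 → slot 10
91: h=3 → slot 3
120: h=10, probe 10,0,1 → slot 1
736: h=10, probe 10,0,1,2 → slot 2
Table: [165, 120, 736, 91, _, _, _, _, 778, 196, 329]

3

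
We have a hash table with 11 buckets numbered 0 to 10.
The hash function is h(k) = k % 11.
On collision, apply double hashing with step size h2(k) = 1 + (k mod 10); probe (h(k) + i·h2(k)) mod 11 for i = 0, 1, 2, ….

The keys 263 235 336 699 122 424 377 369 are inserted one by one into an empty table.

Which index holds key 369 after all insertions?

2

263 hashes to 10; slot 10 is free -> place at 10.
235 hashes to 4; slot 4 is free -> place at 4.
336 hashes to 6; slot 6 is free -> place at 6.
699 hashes to 6, h2=10; 6 taken -> place at 5.
122 hashes to 1; slot 1 is free -> place at 1.
424 hashes to 6, h2=5; 6 taken -> place at 0.
377 hashes to 3; slot 3 is free -> place at 3.
369 hashes to 6, h2=10; 6,5,4,3 taken -> place at 2.
Table: [424, 122, 369, 377, 235, 699, 336, ∅, ∅, ∅, 263]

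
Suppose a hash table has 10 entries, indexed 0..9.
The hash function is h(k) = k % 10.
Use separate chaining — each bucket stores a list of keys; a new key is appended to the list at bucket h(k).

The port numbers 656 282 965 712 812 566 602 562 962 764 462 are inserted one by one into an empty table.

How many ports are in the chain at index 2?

Insert 656: h=6, bucket 6 empty -> new chain.
Insert 282: h=2, bucket 2 empty -> new chain.
Insert 965: h=5, bucket 5 empty -> new chain.
Insert 712: h=2, bucket 2 nonempty -> append to chain.
Insert 812: h=2, bucket 2 nonempty -> append to chain.
Insert 566: h=6, bucket 6 nonempty -> append to chain.
Insert 602: h=2, bucket 2 nonempty -> append to chain.
Insert 562: h=2, bucket 2 nonempty -> append to chain.
Insert 962: h=2, bucket 2 nonempty -> append to chain.
Insert 764: h=4, bucket 4 empty -> new chain.
Insert 462: h=2, bucket 2 nonempty -> append to chain.
Final buckets:
0: —
1: —
2: 282 -> 712 -> 812 -> 602 -> 562 -> 962 -> 462
3: —
4: 764
5: 965
6: 656 -> 566
7: —
8: —
9: —

7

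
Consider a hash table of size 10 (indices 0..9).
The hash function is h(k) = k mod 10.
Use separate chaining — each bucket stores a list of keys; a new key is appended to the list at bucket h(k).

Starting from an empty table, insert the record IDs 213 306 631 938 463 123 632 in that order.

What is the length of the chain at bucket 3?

3

213 -> bucket 3
306 -> bucket 6
631 -> bucket 1
938 -> bucket 8
463 -> bucket 3 (collision)
123 -> bucket 3 (collision)
632 -> bucket 2
Final buckets:
0: ∅
1: 631
2: 632
3: 213 -> 463 -> 123
4: ∅
5: ∅
6: 306
7: ∅
8: 938
9: ∅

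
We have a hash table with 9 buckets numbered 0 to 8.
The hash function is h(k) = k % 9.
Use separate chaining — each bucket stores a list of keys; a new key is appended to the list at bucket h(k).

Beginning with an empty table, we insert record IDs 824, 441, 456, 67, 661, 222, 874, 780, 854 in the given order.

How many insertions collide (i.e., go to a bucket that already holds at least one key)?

3

Insert 824: h=5, bucket 5 empty → new chain.
Insert 441: h=0, bucket 0 empty → new chain.
Insert 456: h=6, bucket 6 empty → new chain.
Insert 67: h=4, bucket 4 empty → new chain.
Insert 661: h=4, bucket 4 nonempty → append to chain.
Insert 222: h=6, bucket 6 nonempty → append to chain.
Insert 874: h=1, bucket 1 empty → new chain.
Insert 780: h=6, bucket 6 nonempty → append to chain.
Insert 854: h=8, bucket 8 empty → new chain.
Final buckets:
0: 441
1: 874
2: -
3: -
4: 67 -> 661
5: 824
6: 456 -> 222 -> 780
7: -
8: 854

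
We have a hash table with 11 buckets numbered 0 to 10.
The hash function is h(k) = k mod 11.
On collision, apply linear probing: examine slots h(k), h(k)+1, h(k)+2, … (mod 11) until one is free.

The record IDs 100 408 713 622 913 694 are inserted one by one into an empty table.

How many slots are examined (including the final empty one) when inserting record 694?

Insert 100: h=1, slot 1 empty -> index 1.
Insert 408: h=1, slot 1 occupied -> index 2.
Insert 713: h=9, slot 9 empty -> index 9.
Insert 622: h=6, slot 6 empty -> index 6.
Insert 913: h=0, slot 0 empty -> index 0.
Insert 694: h=1, slots 1,2 occupied -> index 3.
Table: [913, 100, 408, 694, _, _, 622, _, _, 713, _]

3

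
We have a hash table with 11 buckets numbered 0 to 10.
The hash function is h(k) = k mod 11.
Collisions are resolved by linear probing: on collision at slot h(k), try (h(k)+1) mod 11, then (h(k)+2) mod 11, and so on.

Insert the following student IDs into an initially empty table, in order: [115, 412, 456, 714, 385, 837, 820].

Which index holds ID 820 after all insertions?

8

115 hashes to 5; slot 5 is free => place at 5.
412 hashes to 5; 5 taken => place at 6.
456 hashes to 5; 5,6 taken => place at 7.
714 hashes to 10; slot 10 is free => place at 10.
385 hashes to 0; slot 0 is free => place at 0.
837 hashes to 1; slot 1 is free => place at 1.
820 hashes to 6; 6,7 taken => place at 8.
Table: [385, 837, _, _, _, 115, 412, 456, 820, _, 714]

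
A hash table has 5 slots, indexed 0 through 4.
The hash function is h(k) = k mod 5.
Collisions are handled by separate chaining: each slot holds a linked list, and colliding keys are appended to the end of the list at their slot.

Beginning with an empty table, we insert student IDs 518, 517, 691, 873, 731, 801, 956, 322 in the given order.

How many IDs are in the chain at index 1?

Insert 518: h=3, bucket 3 empty → new chain.
Insert 517: h=2, bucket 2 empty → new chain.
Insert 691: h=1, bucket 1 empty → new chain.
Insert 873: h=3, bucket 3 nonempty → append to chain.
Insert 731: h=1, bucket 1 nonempty → append to chain.
Insert 801: h=1, bucket 1 nonempty → append to chain.
Insert 956: h=1, bucket 1 nonempty → append to chain.
Insert 322: h=2, bucket 2 nonempty → append to chain.
Final buckets:
0: .
1: 691 -> 731 -> 801 -> 956
2: 517 -> 322
3: 518 -> 873
4: .

4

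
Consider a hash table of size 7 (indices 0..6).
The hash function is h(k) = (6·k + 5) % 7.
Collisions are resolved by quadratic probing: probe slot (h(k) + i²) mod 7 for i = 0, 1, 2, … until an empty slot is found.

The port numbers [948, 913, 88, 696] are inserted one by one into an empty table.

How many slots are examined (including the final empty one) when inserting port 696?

948 hashes to 2; slot 2 is free -> place at 2.
913 hashes to 2; 2 taken -> place at 3.
88 hashes to 1; slot 1 is free -> place at 1.
696 hashes to 2; 2,3 taken -> place at 6.
Table: [_, 88, 948, 913, _, _, 696]

3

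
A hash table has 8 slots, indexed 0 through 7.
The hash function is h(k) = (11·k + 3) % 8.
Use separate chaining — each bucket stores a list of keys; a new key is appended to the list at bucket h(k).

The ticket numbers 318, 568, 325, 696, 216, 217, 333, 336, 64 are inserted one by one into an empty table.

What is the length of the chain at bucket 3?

5

Insert 318: h=5, bucket 5 empty → new chain.
Insert 568: h=3, bucket 3 empty → new chain.
Insert 325: h=2, bucket 2 empty → new chain.
Insert 696: h=3, bucket 3 nonempty → append to chain.
Insert 216: h=3, bucket 3 nonempty → append to chain.
Insert 217: h=6, bucket 6 empty → new chain.
Insert 333: h=2, bucket 2 nonempty → append to chain.
Insert 336: h=3, bucket 3 nonempty → append to chain.
Insert 64: h=3, bucket 3 nonempty → append to chain.
Final buckets:
0: —
1: —
2: 325 -> 333
3: 568 -> 696 -> 216 -> 336 -> 64
4: —
5: 318
6: 217
7: —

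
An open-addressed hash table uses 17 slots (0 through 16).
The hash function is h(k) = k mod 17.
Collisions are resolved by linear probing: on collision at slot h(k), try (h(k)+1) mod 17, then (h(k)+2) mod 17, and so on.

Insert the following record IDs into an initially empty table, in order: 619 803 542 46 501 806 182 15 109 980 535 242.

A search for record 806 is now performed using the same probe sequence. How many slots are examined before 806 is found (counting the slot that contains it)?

3

619: h=7 -> slot 7
803: h=4 -> slot 4
542: h=15 -> slot 15
46: h=12 -> slot 12
501: h=8 -> slot 8
806: h=7, probe 7,8,9 -> slot 9
182: h=12, probe 12,13 -> slot 13
15: h=15, probe 15,16 -> slot 16
109: h=7, probe 7,8,9,10 -> slot 10
980: h=11 -> slot 11
535: h=8, probe 8,9,10,11,12,13,14 -> slot 14
242: h=4, probe 4,5 -> slot 5
Table: [., ., ., ., 803, 242, ., 619, 501, 806, 109, 980, 46, 182, 535, 542, 15]
Lookup 806: h=7, probe 7,8,9 → found at 9.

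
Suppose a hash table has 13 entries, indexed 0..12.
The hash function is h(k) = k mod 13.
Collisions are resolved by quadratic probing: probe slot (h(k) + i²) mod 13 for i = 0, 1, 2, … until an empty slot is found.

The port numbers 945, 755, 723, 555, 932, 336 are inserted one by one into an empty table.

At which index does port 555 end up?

945: h=9 => slot 9
755: h=1 => slot 1
723: h=8 => slot 8
555: h=9, probe 9,10 => slot 10
932: h=9, probe 9,10,0 => slot 0
336: h=11 => slot 11
Table: [932, 755, ., ., ., ., ., ., 723, 945, 555, 336, .]

10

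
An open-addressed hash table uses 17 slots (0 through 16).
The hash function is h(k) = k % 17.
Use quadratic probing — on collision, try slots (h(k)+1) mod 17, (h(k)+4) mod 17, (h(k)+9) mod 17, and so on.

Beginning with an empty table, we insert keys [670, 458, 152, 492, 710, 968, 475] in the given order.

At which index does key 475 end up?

15

670 hashes to 7; slot 7 is free -> place at 7.
458 hashes to 16; slot 16 is free -> place at 16.
152 hashes to 16; 16 taken -> place at 0.
492 hashes to 16; 16,0 taken -> place at 3.
710 hashes to 13; slot 13 is free -> place at 13.
968 hashes to 16; 16,0,3 taken -> place at 8.
475 hashes to 16; 16,0,3,8 taken -> place at 15.
Table: [152, ∅, ∅, 492, ∅, ∅, ∅, 670, 968, ∅, ∅, ∅, ∅, 710, ∅, 475, 458]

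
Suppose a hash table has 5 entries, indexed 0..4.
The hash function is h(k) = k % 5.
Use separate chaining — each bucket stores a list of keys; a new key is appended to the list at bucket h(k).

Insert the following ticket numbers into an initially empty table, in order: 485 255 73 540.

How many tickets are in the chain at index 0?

3

Insert 485: h=0, bucket 0 empty -> new chain.
Insert 255: h=0, bucket 0 nonempty -> append to chain.
Insert 73: h=3, bucket 3 empty -> new chain.
Insert 540: h=0, bucket 0 nonempty -> append to chain.
Final buckets:
0: 485 -> 255 -> 540
1: .
2: .
3: 73
4: .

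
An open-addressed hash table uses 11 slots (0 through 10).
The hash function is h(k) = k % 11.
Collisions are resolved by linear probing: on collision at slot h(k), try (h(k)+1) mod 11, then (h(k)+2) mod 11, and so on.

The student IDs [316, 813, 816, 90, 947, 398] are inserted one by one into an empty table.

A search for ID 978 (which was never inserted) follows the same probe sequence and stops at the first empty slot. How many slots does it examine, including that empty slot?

316 hashes to 8; slot 8 is free -> place at 8.
813 hashes to 10; slot 10 is free -> place at 10.
816 hashes to 2; slot 2 is free -> place at 2.
90 hashes to 2; 2 taken -> place at 3.
947 hashes to 1; slot 1 is free -> place at 1.
398 hashes to 2; 2,3 taken -> place at 4.
Table: [—, 947, 816, 90, 398, —, —, —, 316, —, 813]
Lookup 978: h=10, probe 10,0 → slot 0 empty, not found.

2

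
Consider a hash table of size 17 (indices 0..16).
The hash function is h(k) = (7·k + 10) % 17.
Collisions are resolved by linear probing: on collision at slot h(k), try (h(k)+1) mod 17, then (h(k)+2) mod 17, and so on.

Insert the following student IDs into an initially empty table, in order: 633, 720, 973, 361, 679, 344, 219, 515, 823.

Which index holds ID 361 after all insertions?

Insert 633: h=4, slot 4 empty => index 4.
Insert 720: h=1, slot 1 empty => index 1.
Insert 973: h=4, slot 4 occupied => index 5.
Insert 361: h=4, slots 4,5 occupied => index 6.
Insert 679: h=3, slot 3 empty => index 3.
Insert 344: h=4, slots 4,5,6 occupied => index 7.
Insert 219: h=13, slot 13 empty => index 13.
Insert 515: h=11, slot 11 empty => index 11.
Insert 823: h=8, slot 8 empty => index 8.
Table: [∅, 720, ∅, 679, 633, 973, 361, 344, 823, ∅, ∅, 515, ∅, 219, ∅, ∅, ∅]

6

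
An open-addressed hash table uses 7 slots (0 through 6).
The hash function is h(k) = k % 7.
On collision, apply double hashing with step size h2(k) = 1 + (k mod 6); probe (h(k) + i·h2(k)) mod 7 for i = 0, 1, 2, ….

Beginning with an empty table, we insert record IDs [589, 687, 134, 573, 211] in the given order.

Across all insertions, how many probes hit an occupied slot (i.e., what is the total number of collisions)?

3

589: h=1 -> slot 1
687: h=1, h2=4, probe 1,5 -> slot 5
134: h=1, h2=3, probe 1,4 -> slot 4
573: h=6 -> slot 6
211: h=1, h2=2, probe 1,3 -> slot 3
Table: [∅, 589, ∅, 211, 134, 687, 573]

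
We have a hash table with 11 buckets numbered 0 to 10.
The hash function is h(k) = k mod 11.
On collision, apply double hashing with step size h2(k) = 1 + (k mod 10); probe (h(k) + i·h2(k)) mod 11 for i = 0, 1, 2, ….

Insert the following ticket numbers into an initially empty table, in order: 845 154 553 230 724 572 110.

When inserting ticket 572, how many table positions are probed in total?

Insert 845: h=9, slot 9 empty -> index 9.
Insert 154: h=0, slot 0 empty -> index 0.
Insert 553: h=3, slot 3 empty -> index 3.
Insert 230: h=10, slot 10 empty -> index 10.
Insert 724: h=9, h2=5, slots 9,3 occupied -> index 8.
Insert 572: h=0, h2=3, slots 0,3 occupied -> index 6.
Insert 110: h=0, h2=1, slot 0 occupied -> index 1.
Table: [154, 110, _, 553, _, _, 572, _, 724, 845, 230]

3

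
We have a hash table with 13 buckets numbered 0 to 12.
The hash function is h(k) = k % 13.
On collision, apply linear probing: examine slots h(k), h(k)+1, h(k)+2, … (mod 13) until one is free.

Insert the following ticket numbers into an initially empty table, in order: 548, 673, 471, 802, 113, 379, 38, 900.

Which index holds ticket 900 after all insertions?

548: h=2 → slot 2
673: h=10 → slot 10
471: h=3 → slot 3
802: h=9 → slot 9
113: h=9, probe 9,10,11 → slot 11
379: h=2, probe 2,3,4 → slot 4
38: h=12 → slot 12
900: h=3, probe 3,4,5 → slot 5
Table: [., ., 548, 471, 379, 900, ., ., ., 802, 673, 113, 38]

5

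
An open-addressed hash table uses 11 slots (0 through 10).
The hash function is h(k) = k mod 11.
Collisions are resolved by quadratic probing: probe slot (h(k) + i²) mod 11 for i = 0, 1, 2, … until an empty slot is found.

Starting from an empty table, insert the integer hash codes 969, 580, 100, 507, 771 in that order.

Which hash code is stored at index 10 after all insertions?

Insert 969: h=1, slot 1 empty → index 1.
Insert 580: h=8, slot 8 empty → index 8.
Insert 100: h=1, slot 1 occupied → index 2.
Insert 507: h=1, slots 1,2 occupied → index 5.
Insert 771: h=1, slots 1,2,5 occupied → index 10.
Table: [—, 969, 100, —, —, 507, —, —, 580, —, 771]

771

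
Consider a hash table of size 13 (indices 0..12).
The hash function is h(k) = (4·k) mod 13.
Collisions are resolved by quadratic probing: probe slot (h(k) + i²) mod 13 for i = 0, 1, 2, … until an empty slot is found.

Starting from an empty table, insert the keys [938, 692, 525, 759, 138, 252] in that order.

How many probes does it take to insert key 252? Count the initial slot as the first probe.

4

Insert 938: h=8, slot 8 empty → index 8.
Insert 692: h=12, slot 12 empty → index 12.
Insert 525: h=7, slot 7 empty → index 7.
Insert 759: h=7, slots 7,8 occupied → index 11.
Insert 138: h=6, slot 6 empty → index 6.
Insert 252: h=7, slots 7,8,11 occupied → index 3.
Table: [∅, ∅, ∅, 252, ∅, ∅, 138, 525, 938, ∅, ∅, 759, 692]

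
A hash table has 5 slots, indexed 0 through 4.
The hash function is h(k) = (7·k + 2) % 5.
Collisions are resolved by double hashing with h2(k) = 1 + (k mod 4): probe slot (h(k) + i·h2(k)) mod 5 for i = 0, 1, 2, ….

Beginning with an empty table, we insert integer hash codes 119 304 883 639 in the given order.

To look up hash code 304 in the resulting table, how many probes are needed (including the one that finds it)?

119 hashes to 0; slot 0 is free -> place at 0.
304 hashes to 0, h2=1; 0 taken -> place at 1.
883 hashes to 3; slot 3 is free -> place at 3.
639 hashes to 0, h2=4; 0 taken -> place at 4.
Table: [119, 304, _, 883, 639]
Lookup 304: h=0, h2=1, probe 0,1 → found at 1.

2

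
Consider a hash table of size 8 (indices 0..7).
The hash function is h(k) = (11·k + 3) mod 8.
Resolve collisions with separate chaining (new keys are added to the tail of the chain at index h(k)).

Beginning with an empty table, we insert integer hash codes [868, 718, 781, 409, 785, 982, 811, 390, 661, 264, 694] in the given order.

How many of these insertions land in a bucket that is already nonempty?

5

Insert 868: h=7, bucket 7 empty -> new chain.
Insert 718: h=5, bucket 5 empty -> new chain.
Insert 781: h=2, bucket 2 empty -> new chain.
Insert 409: h=6, bucket 6 empty -> new chain.
Insert 785: h=6, bucket 6 nonempty -> append to chain.
Insert 982: h=5, bucket 5 nonempty -> append to chain.
Insert 811: h=4, bucket 4 empty -> new chain.
Insert 390: h=5, bucket 5 nonempty -> append to chain.
Insert 661: h=2, bucket 2 nonempty -> append to chain.
Insert 264: h=3, bucket 3 empty -> new chain.
Insert 694: h=5, bucket 5 nonempty -> append to chain.
Final buckets:
0: ∅
1: ∅
2: 781 -> 661
3: 264
4: 811
5: 718 -> 982 -> 390 -> 694
6: 409 -> 785
7: 868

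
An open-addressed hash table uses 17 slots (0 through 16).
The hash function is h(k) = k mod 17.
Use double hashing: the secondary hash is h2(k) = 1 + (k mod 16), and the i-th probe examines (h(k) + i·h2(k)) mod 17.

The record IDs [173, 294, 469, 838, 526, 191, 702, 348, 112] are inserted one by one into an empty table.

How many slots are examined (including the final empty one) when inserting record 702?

3

173: h=3 → slot 3
294: h=5 → slot 5
469: h=10 → slot 10
838: h=5, h2=7, probe 5,12 → slot 12
526: h=16 → slot 16
191: h=4 → slot 4
702: h=5, h2=15, probe 5,3,1 → slot 1
348: h=8 → slot 8
112: h=10, h2=1, probe 10,11 → slot 11
Table: [., 702, ., 173, 191, 294, ., ., 348, ., 469, 112, 838, ., ., ., 526]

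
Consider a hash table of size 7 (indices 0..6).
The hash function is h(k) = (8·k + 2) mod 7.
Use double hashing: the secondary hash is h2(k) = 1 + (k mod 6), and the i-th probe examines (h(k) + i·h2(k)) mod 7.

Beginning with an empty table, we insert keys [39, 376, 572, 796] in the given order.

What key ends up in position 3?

572

Insert 39: h=6, slot 6 empty => index 6.
Insert 376: h=0, slot 0 empty => index 0.
Insert 572: h=0, h2=3, slot 0 occupied => index 3.
Insert 796: h=0, h2=5, slot 0 occupied => index 5.
Table: [376, ∅, ∅, 572, ∅, 796, 39]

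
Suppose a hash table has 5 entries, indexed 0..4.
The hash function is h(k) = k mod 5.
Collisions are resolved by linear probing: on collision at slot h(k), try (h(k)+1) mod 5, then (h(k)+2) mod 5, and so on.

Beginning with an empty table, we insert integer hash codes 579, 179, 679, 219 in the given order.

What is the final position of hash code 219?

Insert 579: h=4, slot 4 empty → index 4.
Insert 179: h=4, slot 4 occupied → index 0.
Insert 679: h=4, slots 4,0 occupied → index 1.
Insert 219: h=4, slots 4,0,1 occupied → index 2.
Table: [179, 679, 219, -, 579]

2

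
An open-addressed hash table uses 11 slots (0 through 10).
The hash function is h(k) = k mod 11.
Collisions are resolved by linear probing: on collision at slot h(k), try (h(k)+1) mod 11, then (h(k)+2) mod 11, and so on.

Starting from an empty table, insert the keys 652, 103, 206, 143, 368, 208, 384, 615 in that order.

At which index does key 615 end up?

652: h=3 → slot 3
103: h=4 → slot 4
206: h=8 → slot 8
143: h=0 → slot 0
368: h=5 → slot 5
208: h=10 → slot 10
384: h=10, probe 10,0,1 → slot 1
615: h=10, probe 10,0,1,2 → slot 2
Table: [143, 384, 615, 652, 103, 368, —, —, 206, —, 208]

2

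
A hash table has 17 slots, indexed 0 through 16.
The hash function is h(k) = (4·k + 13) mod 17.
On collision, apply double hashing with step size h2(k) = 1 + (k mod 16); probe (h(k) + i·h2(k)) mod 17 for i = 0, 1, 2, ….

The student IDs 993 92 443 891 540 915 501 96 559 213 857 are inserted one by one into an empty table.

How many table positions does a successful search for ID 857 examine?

993 hashes to 7; slot 7 is free -> place at 7.
92 hashes to 7, h2=13; 7 taken -> place at 3.
443 hashes to 0; slot 0 is free -> place at 0.
891 hashes to 7, h2=12; 7 taken -> place at 2.
540 hashes to 14; slot 14 is free -> place at 14.
915 hashes to 1; slot 1 is free -> place at 1.
501 hashes to 11; slot 11 is free -> place at 11.
96 hashes to 6; slot 6 is free -> place at 6.
559 hashes to 5; slot 5 is free -> place at 5.
213 hashes to 15; slot 15 is free -> place at 15.
857 hashes to 7, h2=10; 7,0 taken -> place at 10.
Table: [443, 915, 891, 92, ∅, 559, 96, 993, ∅, ∅, 857, 501, ∅, ∅, 540, 213, ∅]
Lookup 857: h=7, h2=10, probe 7,0,10 → found at 10.

3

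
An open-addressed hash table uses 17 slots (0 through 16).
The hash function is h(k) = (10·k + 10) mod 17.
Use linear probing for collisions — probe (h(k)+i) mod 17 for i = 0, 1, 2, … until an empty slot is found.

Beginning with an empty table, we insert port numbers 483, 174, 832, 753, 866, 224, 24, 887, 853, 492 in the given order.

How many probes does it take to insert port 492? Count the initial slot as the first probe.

483 hashes to 12; slot 12 is free => place at 12.
174 hashes to 16; slot 16 is free => place at 16.
832 hashes to 0; slot 0 is free => place at 0.
753 hashes to 9; slot 9 is free => place at 9.
866 hashes to 0; 0 taken => place at 1.
224 hashes to 6; slot 6 is free => place at 6.
24 hashes to 12; 12 taken => place at 13.
887 hashes to 6; 6 taken => place at 7.
853 hashes to 6; 6,7 taken => place at 8.
492 hashes to 0; 0,1 taken => place at 2.
Table: [832, 866, 492, _, _, _, 224, 887, 853, 753, _, _, 483, 24, _, _, 174]

3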